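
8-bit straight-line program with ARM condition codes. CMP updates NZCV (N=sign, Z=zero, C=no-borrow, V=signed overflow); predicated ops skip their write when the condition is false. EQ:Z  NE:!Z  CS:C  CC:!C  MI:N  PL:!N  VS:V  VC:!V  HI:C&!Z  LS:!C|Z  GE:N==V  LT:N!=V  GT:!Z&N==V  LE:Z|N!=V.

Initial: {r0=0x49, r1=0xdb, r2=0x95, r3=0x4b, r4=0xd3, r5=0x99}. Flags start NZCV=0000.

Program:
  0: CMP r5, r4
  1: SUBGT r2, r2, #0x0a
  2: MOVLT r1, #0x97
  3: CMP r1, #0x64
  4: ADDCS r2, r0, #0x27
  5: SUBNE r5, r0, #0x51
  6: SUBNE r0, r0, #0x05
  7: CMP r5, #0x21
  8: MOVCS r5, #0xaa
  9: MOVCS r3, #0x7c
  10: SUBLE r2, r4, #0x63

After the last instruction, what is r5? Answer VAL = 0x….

0: ✓ CMP  NZCV=1000
1: · SUBGT
2: ✓ MOVLT  r1←0x97
3: ✓ CMP  NZCV=0011
4: ✓ ADDCS  r2←0x70
5: ✓ SUBNE  r5←0xf8
6: ✓ SUBNE  r0←0x44
7: ✓ CMP  NZCV=1010
8: ✓ MOVCS  r5←0xaa
9: ✓ MOVCS  r3←0x7c
10: ✓ SUBLE  r2←0x70

VAL = 0xaa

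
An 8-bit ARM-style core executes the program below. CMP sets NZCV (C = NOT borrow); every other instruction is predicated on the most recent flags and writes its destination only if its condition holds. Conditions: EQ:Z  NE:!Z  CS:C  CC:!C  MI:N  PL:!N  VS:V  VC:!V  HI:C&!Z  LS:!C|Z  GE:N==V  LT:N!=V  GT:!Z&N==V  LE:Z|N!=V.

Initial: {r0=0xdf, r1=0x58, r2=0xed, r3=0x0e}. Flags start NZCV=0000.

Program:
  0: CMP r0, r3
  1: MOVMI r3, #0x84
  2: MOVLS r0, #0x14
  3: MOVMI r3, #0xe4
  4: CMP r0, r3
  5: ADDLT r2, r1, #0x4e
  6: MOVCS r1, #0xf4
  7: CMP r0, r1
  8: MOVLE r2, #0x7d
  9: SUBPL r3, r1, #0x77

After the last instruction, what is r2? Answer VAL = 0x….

[0] flags=1010 → (cmp)
[1] flags=1010 MI?T → r3=0x84
[2] flags=1010 LS?F → skip
[3] flags=1010 MI?T → r3=0xe4
[4] flags=1000 → (cmp)
[5] flags=1000 LT?T → r2=0xa6
[6] flags=1000 CS?F → skip
[7] flags=1010 → (cmp)
[8] flags=1010 LE?T → r2=0x7d
[9] flags=1010 PL?F → skip

VAL = 0x7d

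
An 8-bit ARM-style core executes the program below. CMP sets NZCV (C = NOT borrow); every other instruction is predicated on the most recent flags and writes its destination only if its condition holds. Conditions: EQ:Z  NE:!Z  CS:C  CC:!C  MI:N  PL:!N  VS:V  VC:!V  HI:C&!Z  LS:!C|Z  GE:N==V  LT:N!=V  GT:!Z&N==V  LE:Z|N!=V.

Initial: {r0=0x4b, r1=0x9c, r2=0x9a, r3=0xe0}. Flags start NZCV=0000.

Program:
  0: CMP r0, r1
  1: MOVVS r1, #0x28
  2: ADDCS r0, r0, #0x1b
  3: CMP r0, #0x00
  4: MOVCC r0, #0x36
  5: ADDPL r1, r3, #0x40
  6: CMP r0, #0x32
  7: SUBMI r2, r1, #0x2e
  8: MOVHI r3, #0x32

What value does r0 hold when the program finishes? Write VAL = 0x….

VAL = 0x4b

0: ✓ CMP  NZCV=1001
1: ✓ MOVVS  r1←0x28
2: · ADDCS
3: ✓ CMP  NZCV=0010
4: · MOVCC
5: ✓ ADDPL  r1←0x20
6: ✓ CMP  NZCV=0010
7: · SUBMI
8: ✓ MOVHI  r3←0x32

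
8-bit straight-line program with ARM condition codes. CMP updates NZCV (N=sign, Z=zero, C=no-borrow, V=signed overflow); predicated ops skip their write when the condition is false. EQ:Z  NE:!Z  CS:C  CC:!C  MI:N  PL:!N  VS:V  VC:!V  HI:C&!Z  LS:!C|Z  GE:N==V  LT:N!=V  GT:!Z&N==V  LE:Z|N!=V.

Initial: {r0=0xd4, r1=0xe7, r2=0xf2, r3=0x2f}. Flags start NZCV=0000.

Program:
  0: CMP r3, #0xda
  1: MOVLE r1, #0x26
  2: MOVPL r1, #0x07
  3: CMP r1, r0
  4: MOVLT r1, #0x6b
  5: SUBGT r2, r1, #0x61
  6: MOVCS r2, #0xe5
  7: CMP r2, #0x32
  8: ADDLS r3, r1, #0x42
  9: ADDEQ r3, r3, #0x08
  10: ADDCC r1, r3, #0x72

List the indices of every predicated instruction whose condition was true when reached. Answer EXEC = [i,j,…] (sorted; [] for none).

0: ✓ CMP  NZCV=0000
1: · MOVLE
2: ✓ MOVPL  r1←0x07
3: ✓ CMP  NZCV=0000
4: · MOVLT
5: ✓ SUBGT  r2←0xa6
6: · MOVCS
7: ✓ CMP  NZCV=0011
8: · ADDLS
9: · ADDEQ
10: · ADDCC

EXEC = [2,5]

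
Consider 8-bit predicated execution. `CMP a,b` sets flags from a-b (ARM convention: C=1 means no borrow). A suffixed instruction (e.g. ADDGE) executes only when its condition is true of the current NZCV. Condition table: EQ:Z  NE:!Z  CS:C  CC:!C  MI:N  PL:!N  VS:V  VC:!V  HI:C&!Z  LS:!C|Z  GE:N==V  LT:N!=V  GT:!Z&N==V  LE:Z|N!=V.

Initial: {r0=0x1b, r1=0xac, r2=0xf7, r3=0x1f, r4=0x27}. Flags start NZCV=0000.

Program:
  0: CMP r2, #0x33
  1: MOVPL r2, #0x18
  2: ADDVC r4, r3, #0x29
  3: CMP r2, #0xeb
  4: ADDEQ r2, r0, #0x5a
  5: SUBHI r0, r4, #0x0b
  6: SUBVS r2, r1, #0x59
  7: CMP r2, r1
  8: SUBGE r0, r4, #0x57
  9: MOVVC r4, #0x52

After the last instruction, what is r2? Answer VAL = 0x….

VAL = 0xf7

[0] flags=1010 → (cmp)
[1] flags=1010 PL?F → skip
[2] flags=1010 VC?T → r4=0x48
[3] flags=0010 → (cmp)
[4] flags=0010 EQ?F → skip
[5] flags=0010 HI?T → r0=0x3d
[6] flags=0010 VS?F → skip
[7] flags=0010 → (cmp)
[8] flags=0010 GE?T → r0=0xf1
[9] flags=0010 VC?T → r4=0x52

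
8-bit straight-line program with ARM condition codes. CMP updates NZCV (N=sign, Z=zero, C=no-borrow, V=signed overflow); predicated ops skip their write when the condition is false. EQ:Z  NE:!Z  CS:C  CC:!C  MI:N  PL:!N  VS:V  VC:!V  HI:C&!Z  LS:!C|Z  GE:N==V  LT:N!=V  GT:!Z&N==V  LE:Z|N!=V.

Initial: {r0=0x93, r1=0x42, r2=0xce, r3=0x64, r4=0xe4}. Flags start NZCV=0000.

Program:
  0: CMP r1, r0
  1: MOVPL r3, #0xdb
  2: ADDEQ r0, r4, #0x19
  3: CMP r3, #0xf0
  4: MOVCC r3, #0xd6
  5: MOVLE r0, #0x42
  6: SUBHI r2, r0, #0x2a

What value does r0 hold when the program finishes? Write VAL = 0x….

[0] flags=1001 → (cmp)
[1] flags=1001 PL?F → skip
[2] flags=1001 EQ?F → skip
[3] flags=0000 → (cmp)
[4] flags=0000 CC?T → r3=0xd6
[5] flags=0000 LE?F → skip
[6] flags=0000 HI?F → skip

VAL = 0x93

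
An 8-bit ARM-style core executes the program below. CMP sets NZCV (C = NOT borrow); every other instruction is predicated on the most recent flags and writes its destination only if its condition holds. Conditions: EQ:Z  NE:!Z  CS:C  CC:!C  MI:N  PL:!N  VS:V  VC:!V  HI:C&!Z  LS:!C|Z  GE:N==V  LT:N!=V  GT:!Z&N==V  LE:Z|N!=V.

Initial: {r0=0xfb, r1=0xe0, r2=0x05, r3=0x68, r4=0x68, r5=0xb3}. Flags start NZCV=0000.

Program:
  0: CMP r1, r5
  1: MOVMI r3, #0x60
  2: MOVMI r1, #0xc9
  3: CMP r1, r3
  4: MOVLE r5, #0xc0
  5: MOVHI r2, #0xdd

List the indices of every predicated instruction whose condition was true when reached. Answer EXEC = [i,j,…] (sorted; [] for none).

0: ✓ CMP  NZCV=0010
1: · MOVMI
2: · MOVMI
3: ✓ CMP  NZCV=0011
4: ✓ MOVLE  r5←0xc0
5: ✓ MOVHI  r2←0xdd

EXEC = [4,5]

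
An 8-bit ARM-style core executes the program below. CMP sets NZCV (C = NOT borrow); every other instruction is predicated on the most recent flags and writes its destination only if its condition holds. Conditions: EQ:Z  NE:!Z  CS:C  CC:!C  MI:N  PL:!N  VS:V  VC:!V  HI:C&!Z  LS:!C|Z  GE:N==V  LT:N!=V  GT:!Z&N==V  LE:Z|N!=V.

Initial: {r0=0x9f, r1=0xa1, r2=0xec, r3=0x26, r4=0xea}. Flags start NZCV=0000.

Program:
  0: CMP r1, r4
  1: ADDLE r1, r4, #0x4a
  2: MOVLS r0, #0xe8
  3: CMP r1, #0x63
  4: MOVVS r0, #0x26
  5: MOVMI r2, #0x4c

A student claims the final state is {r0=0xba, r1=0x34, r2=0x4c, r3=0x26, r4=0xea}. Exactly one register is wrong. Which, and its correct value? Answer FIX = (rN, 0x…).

FIX = (r0, 0xe8)

0: ✓ CMP  NZCV=1000
1: ✓ ADDLE  r1←0x34
2: ✓ MOVLS  r0←0xe8
3: ✓ CMP  NZCV=1000
4: · MOVVS
5: ✓ MOVMI  r2←0x4c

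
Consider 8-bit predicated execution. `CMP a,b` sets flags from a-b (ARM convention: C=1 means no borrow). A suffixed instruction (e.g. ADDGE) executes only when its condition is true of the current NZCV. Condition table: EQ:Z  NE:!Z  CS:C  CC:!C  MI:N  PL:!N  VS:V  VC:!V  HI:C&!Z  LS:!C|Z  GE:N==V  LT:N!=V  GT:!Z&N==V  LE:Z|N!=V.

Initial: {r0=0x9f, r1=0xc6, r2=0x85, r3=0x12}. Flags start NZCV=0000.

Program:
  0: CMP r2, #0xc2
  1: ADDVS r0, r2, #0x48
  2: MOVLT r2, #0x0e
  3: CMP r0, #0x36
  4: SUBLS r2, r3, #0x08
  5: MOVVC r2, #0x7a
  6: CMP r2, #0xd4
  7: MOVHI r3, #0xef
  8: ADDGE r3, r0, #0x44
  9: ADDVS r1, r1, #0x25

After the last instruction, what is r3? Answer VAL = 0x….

VAL = 0xe3

0: ✓ CMP  NZCV=1000
1: · ADDVS
2: ✓ MOVLT  r2←0x0e
3: ✓ CMP  NZCV=0011
4: · SUBLS
5: · MOVVC
6: ✓ CMP  NZCV=0000
7: · MOVHI
8: ✓ ADDGE  r3←0xe3
9: · ADDVS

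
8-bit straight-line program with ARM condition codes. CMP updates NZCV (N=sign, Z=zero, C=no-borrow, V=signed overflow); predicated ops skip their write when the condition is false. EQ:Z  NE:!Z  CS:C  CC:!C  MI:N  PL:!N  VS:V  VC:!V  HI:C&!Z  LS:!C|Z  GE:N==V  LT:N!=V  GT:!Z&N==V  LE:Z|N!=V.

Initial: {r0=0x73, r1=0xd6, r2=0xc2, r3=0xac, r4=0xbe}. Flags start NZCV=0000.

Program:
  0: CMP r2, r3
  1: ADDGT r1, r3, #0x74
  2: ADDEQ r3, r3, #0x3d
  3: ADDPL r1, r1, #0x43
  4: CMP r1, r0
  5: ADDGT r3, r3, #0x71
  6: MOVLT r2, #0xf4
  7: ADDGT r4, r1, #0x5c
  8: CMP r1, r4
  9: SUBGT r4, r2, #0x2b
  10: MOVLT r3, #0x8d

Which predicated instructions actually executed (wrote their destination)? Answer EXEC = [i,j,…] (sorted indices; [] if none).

0: ✓ CMP  NZCV=0010
1: ✓ ADDGT  r1←0x20
2: · ADDEQ
3: ✓ ADDPL  r1←0x63
4: ✓ CMP  NZCV=1000
5: · ADDGT
6: ✓ MOVLT  r2←0xf4
7: · ADDGT
8: ✓ CMP  NZCV=1001
9: ✓ SUBGT  r4←0xc9
10: · MOVLT

EXEC = [1,3,6,9]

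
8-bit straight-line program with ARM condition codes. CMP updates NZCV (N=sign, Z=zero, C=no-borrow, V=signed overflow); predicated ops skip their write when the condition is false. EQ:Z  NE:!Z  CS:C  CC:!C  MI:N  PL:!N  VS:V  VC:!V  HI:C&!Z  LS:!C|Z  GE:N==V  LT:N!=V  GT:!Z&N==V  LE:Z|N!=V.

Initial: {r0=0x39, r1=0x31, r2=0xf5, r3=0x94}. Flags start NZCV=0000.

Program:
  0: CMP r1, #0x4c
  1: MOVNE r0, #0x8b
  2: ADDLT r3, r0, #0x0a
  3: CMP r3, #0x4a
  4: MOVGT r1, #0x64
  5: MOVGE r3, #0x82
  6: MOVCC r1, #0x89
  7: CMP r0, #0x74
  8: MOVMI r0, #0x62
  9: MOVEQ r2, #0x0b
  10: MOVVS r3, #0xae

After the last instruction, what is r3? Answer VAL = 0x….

0: ✓ CMP  NZCV=1000
1: ✓ MOVNE  r0←0x8b
2: ✓ ADDLT  r3←0x95
3: ✓ CMP  NZCV=0011
4: · MOVGT
5: · MOVGE
6: · MOVCC
7: ✓ CMP  NZCV=0011
8: · MOVMI
9: · MOVEQ
10: ✓ MOVVS  r3←0xae

VAL = 0xae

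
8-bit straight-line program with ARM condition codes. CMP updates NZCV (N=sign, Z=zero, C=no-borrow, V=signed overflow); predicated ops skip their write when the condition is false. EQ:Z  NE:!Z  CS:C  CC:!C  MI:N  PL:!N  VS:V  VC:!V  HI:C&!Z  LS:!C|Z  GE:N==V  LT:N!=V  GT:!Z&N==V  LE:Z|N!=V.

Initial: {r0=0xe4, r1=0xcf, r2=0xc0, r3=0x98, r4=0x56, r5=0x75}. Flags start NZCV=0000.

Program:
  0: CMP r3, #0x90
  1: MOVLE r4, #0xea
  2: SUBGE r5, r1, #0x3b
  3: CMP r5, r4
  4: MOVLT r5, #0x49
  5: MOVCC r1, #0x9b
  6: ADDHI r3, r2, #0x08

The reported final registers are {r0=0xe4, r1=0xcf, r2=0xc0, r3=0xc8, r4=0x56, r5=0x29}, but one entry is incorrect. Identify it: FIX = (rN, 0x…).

[0] flags=0010 → (cmp)
[1] flags=0010 LE?F → skip
[2] flags=0010 GE?T → r5=0x94
[3] flags=0011 → (cmp)
[4] flags=0011 LT?T → r5=0x49
[5] flags=0011 CC?F → skip
[6] flags=0011 HI?T → r3=0xc8

FIX = (r5, 0x49)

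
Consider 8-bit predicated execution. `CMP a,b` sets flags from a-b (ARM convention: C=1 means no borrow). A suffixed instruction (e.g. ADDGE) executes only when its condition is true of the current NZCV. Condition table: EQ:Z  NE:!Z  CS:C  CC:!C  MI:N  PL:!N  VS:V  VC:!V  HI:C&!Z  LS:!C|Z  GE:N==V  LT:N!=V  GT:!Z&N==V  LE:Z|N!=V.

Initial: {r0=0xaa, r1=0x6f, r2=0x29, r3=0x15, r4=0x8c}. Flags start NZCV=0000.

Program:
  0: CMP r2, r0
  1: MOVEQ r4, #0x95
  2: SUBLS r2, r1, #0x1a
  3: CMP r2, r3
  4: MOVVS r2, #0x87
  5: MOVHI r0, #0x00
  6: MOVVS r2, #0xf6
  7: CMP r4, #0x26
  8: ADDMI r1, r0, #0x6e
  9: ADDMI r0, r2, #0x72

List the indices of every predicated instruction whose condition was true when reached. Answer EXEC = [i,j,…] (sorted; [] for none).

0: ✓ CMP  NZCV=0000
1: · MOVEQ
2: ✓ SUBLS  r2←0x55
3: ✓ CMP  NZCV=0010
4: · MOVVS
5: ✓ MOVHI  r0←0x00
6: · MOVVS
7: ✓ CMP  NZCV=0011
8: · ADDMI
9: · ADDMI

EXEC = [2,5]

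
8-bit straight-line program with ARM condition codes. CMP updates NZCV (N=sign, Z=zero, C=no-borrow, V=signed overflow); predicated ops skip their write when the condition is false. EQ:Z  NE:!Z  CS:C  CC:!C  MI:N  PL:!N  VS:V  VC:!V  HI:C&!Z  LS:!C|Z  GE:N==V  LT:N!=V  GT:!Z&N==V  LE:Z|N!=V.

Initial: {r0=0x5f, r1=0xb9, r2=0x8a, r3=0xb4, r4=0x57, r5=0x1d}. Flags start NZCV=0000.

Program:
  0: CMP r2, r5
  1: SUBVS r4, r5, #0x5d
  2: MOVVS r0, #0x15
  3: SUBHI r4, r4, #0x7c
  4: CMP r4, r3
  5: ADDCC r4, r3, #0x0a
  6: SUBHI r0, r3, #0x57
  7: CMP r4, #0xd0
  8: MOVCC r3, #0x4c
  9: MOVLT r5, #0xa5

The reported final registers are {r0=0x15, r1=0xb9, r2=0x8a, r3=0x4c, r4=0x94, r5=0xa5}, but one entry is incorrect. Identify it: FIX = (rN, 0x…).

FIX = (r4, 0xbe)

[0] flags=0011 → (cmp)
[1] flags=0011 VS?T → r4=0xc0
[2] flags=0011 VS?T → r0=0x15
[3] flags=0011 HI?T → r4=0x44
[4] flags=1001 → (cmp)
[5] flags=1001 CC?T → r4=0xbe
[6] flags=1001 HI?F → skip
[7] flags=1000 → (cmp)
[8] flags=1000 CC?T → r3=0x4c
[9] flags=1000 LT?T → r5=0xa5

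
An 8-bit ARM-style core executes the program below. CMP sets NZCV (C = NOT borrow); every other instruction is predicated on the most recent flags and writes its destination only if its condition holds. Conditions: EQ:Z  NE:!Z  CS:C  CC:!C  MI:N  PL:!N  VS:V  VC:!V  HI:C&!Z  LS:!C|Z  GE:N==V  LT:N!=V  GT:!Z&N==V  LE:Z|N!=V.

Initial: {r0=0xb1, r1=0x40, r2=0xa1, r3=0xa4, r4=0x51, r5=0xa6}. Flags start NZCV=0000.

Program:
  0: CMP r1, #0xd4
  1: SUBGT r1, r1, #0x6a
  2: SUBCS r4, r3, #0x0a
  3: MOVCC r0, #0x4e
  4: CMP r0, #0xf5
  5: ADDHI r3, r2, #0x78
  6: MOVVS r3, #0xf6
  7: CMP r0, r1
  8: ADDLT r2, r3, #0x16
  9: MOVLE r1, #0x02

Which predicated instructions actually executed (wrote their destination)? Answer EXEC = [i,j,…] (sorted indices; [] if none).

0: ✓ CMP  NZCV=0000
1: ✓ SUBGT  r1←0xd6
2: · SUBCS
3: ✓ MOVCC  r0←0x4e
4: ✓ CMP  NZCV=0000
5: · ADDHI
6: · MOVVS
7: ✓ CMP  NZCV=0000
8: · ADDLT
9: · MOVLE

EXEC = [1,3]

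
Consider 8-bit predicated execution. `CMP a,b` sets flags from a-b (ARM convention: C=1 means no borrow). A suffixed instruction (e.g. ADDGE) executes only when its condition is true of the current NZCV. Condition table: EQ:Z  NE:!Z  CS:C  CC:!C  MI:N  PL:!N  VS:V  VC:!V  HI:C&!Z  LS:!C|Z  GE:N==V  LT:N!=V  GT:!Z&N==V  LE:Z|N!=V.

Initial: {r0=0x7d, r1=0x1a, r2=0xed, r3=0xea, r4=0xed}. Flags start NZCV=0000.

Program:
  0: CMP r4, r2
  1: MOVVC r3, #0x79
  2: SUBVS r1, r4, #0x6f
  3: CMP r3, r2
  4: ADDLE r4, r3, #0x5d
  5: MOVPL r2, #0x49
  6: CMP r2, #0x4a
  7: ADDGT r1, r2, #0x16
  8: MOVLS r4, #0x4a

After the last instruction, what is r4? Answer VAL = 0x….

VAL = 0xed

0: ✓ CMP  NZCV=0110
1: ✓ MOVVC  r3←0x79
2: · SUBVS
3: ✓ CMP  NZCV=1001
4: · ADDLE
5: · MOVPL
6: ✓ CMP  NZCV=1010
7: · ADDGT
8: · MOVLS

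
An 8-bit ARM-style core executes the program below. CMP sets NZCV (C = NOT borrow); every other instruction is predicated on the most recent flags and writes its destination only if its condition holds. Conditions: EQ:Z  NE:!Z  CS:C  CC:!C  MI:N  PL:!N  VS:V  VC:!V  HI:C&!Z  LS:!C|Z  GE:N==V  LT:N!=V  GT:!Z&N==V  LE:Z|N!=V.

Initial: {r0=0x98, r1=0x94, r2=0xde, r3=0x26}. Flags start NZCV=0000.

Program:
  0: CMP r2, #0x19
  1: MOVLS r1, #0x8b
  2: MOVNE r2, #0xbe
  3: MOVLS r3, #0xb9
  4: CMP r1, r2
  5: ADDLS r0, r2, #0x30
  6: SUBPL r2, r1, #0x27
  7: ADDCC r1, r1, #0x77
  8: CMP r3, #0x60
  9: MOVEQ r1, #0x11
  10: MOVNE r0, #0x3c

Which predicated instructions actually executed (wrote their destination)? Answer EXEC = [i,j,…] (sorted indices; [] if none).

0: ✓ CMP  NZCV=1010
1: · MOVLS
2: ✓ MOVNE  r2←0xbe
3: · MOVLS
4: ✓ CMP  NZCV=1000
5: ✓ ADDLS  r0←0xee
6: · SUBPL
7: ✓ ADDCC  r1←0x0b
8: ✓ CMP  NZCV=1000
9: · MOVEQ
10: ✓ MOVNE  r0←0x3c

EXEC = [2,5,7,10]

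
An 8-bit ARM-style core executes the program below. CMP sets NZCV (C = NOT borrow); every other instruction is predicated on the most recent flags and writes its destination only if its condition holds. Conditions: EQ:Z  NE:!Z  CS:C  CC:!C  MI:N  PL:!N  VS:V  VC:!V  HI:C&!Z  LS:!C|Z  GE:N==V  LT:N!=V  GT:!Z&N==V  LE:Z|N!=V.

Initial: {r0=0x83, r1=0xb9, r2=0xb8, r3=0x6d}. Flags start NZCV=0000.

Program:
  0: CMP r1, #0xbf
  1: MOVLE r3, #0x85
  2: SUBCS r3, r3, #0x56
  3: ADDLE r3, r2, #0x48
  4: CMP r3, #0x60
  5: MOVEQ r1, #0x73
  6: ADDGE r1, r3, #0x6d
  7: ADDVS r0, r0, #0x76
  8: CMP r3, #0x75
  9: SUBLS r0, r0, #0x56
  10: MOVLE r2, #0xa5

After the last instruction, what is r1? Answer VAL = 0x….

VAL = 0xb9

0: ✓ CMP  NZCV=1000
1: ✓ MOVLE  r3←0x85
2: · SUBCS
3: ✓ ADDLE  r3←0x00
4: ✓ CMP  NZCV=1000
5: · MOVEQ
6: · ADDGE
7: · ADDVS
8: ✓ CMP  NZCV=1000
9: ✓ SUBLS  r0←0x2d
10: ✓ MOVLE  r2←0xa5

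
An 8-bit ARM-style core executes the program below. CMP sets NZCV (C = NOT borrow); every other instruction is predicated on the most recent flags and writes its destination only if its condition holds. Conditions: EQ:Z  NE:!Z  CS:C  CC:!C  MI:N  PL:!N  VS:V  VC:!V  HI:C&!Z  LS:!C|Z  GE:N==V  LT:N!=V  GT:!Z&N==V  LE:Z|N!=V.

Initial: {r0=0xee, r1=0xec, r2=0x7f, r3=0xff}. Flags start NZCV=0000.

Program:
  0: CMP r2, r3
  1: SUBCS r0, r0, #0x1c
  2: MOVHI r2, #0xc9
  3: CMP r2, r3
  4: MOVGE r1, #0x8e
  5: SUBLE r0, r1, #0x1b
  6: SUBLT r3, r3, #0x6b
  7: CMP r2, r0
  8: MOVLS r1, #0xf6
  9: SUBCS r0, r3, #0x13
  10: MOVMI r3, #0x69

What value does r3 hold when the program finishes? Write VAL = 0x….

VAL = 0x69

[0] flags=1001 → (cmp)
[1] flags=1001 CS?F → skip
[2] flags=1001 HI?F → skip
[3] flags=1001 → (cmp)
[4] flags=1001 GE?T → r1=0x8e
[5] flags=1001 LE?F → skip
[6] flags=1001 LT?F → skip
[7] flags=1001 → (cmp)
[8] flags=1001 LS?T → r1=0xf6
[9] flags=1001 CS?F → skip
[10] flags=1001 MI?T → r3=0x69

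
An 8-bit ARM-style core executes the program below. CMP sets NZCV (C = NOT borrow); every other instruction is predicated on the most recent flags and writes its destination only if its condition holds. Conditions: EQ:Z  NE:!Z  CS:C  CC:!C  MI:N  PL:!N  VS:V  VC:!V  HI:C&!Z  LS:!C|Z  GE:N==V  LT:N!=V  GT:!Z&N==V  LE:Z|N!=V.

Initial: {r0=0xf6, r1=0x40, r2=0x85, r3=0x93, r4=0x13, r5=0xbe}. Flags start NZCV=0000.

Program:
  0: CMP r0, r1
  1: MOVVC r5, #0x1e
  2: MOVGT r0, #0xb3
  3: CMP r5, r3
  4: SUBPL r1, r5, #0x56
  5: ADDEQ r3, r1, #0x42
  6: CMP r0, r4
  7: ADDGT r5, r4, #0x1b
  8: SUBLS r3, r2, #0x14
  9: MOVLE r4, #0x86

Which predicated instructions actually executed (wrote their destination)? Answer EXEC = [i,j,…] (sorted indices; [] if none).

EXEC = [1,9]

[0] flags=1010 → (cmp)
[1] flags=1010 VC?T → r5=0x1e
[2] flags=1010 GT?F → skip
[3] flags=1001 → (cmp)
[4] flags=1001 PL?F → skip
[5] flags=1001 EQ?F → skip
[6] flags=1010 → (cmp)
[7] flags=1010 GT?F → skip
[8] flags=1010 LS?F → skip
[9] flags=1010 LE?T → r4=0x86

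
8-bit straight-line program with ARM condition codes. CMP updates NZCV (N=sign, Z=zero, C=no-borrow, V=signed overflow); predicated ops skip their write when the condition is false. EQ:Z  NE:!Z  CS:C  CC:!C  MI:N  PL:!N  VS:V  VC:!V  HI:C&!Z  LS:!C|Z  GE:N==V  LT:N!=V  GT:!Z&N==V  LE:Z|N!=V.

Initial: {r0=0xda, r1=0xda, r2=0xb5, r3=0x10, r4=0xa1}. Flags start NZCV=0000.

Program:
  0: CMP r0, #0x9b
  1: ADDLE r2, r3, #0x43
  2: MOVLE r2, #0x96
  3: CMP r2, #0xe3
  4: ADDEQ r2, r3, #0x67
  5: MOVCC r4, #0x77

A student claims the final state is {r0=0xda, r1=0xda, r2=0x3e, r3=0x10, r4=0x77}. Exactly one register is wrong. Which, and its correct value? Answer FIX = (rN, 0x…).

FIX = (r2, 0xb5)

[0] flags=0010 → (cmp)
[1] flags=0010 LE?F → skip
[2] flags=0010 LE?F → skip
[3] flags=1000 → (cmp)
[4] flags=1000 EQ?F → skip
[5] flags=1000 CC?T → r4=0x77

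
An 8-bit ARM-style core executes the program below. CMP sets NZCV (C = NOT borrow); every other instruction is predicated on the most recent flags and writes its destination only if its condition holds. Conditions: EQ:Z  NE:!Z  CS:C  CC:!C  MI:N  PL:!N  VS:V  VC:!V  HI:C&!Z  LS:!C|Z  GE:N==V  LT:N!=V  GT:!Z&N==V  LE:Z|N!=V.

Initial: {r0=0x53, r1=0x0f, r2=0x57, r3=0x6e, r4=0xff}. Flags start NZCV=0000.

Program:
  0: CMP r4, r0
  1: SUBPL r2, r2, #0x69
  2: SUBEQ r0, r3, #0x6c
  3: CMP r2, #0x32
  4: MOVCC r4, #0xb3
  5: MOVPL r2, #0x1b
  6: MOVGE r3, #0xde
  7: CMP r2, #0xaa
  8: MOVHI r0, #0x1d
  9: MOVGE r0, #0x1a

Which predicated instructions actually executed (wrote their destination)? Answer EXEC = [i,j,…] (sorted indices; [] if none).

EXEC = [5,6,9]

[0] flags=1010 → (cmp)
[1] flags=1010 PL?F → skip
[2] flags=1010 EQ?F → skip
[3] flags=0010 → (cmp)
[4] flags=0010 CC?F → skip
[5] flags=0010 PL?T → r2=0x1b
[6] flags=0010 GE?T → r3=0xde
[7] flags=0000 → (cmp)
[8] flags=0000 HI?F → skip
[9] flags=0000 GE?T → r0=0x1a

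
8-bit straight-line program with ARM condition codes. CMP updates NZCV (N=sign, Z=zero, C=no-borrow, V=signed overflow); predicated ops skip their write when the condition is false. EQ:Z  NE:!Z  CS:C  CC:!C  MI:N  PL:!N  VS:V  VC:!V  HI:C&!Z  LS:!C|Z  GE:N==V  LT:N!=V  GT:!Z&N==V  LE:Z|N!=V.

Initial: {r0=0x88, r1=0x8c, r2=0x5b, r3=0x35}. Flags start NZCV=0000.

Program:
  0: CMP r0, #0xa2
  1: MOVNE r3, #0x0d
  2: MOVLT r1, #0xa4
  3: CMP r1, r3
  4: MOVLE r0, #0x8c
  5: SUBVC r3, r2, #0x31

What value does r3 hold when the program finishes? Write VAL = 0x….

0: ✓ CMP  NZCV=1000
1: ✓ MOVNE  r3←0x0d
2: ✓ MOVLT  r1←0xa4
3: ✓ CMP  NZCV=1010
4: ✓ MOVLE  r0←0x8c
5: ✓ SUBVC  r3←0x2a

VAL = 0x2a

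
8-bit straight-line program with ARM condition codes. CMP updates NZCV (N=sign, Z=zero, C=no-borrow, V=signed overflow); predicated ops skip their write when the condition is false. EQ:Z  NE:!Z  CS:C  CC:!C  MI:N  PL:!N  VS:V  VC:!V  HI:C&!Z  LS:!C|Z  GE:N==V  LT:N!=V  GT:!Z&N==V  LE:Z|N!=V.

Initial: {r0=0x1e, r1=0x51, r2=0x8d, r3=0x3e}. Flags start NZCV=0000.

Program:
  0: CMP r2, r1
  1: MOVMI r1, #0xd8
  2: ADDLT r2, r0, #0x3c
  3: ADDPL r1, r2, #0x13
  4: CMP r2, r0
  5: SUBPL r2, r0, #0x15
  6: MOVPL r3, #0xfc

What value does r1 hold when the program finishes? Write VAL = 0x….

VAL = 0x6d

0: ✓ CMP  NZCV=0011
1: · MOVMI
2: ✓ ADDLT  r2←0x5a
3: ✓ ADDPL  r1←0x6d
4: ✓ CMP  NZCV=0010
5: ✓ SUBPL  r2←0x09
6: ✓ MOVPL  r3←0xfc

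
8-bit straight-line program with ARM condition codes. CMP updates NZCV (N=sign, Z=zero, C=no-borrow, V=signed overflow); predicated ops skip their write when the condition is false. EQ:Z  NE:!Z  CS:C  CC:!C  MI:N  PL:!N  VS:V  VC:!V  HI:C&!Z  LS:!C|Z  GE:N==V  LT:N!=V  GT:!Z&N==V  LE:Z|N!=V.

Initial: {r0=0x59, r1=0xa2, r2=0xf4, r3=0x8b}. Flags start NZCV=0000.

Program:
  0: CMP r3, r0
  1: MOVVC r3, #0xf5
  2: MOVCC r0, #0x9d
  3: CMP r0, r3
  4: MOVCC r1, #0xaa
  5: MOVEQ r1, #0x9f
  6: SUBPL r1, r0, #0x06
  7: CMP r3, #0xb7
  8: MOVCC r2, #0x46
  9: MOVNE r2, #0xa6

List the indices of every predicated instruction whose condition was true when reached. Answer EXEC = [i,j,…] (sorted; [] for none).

[0] flags=0011 → (cmp)
[1] flags=0011 VC?F → skip
[2] flags=0011 CC?F → skip
[3] flags=1001 → (cmp)
[4] flags=1001 CC?T → r1=0xaa
[5] flags=1001 EQ?F → skip
[6] flags=1001 PL?F → skip
[7] flags=1000 → (cmp)
[8] flags=1000 CC?T → r2=0x46
[9] flags=1000 NE?T → r2=0xa6

EXEC = [4,8,9]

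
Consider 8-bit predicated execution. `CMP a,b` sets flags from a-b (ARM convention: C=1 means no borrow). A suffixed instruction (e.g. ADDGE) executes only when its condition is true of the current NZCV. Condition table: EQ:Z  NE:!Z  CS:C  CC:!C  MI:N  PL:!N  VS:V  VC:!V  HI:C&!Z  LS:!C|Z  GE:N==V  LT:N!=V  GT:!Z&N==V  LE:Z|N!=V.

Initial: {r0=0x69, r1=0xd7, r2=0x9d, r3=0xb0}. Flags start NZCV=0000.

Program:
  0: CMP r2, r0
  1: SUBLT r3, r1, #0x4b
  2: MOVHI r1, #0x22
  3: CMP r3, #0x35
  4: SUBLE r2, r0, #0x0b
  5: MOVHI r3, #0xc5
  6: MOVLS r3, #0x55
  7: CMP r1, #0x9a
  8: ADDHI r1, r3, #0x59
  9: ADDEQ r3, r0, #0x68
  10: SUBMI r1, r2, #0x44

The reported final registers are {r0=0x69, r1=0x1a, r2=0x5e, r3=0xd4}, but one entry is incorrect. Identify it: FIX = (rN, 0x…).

FIX = (r3, 0xc5)

0: ✓ CMP  NZCV=0011
1: ✓ SUBLT  r3←0x8c
2: ✓ MOVHI  r1←0x22
3: ✓ CMP  NZCV=0011
4: ✓ SUBLE  r2←0x5e
5: ✓ MOVHI  r3←0xc5
6: · MOVLS
7: ✓ CMP  NZCV=1001
8: · ADDHI
9: · ADDEQ
10: ✓ SUBMI  r1←0x1a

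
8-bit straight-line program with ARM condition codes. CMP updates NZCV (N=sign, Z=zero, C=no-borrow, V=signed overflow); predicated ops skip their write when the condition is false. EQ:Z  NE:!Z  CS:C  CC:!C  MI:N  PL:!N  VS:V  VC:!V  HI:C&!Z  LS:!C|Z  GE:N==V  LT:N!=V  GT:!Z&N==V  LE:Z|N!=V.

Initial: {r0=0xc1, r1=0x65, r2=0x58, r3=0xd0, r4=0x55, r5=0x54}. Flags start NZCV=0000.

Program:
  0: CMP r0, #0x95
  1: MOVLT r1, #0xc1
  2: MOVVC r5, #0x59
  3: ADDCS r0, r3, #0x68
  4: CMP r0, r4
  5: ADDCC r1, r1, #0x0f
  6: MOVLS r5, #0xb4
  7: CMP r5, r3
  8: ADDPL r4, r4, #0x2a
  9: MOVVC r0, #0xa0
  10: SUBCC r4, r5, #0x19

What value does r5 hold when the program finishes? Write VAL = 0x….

VAL = 0xb4

[0] flags=0010 → (cmp)
[1] flags=0010 LT?F → skip
[2] flags=0010 VC?T → r5=0x59
[3] flags=0010 CS?T → r0=0x38
[4] flags=1000 → (cmp)
[5] flags=1000 CC?T → r1=0x74
[6] flags=1000 LS?T → r5=0xb4
[7] flags=1000 → (cmp)
[8] flags=1000 PL?F → skip
[9] flags=1000 VC?T → r0=0xa0
[10] flags=1000 CC?T → r4=0x9b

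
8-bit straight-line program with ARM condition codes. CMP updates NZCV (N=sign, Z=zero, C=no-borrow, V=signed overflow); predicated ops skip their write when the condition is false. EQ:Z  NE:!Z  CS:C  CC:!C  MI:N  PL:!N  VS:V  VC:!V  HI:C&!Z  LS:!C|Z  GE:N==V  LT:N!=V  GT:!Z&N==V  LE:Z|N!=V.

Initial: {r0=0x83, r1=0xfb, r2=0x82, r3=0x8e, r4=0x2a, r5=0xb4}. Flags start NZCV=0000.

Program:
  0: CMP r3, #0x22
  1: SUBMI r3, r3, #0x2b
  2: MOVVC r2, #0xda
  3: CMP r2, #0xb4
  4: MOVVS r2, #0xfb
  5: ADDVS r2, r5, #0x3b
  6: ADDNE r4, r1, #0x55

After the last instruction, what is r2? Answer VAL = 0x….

VAL = 0x82

0: ✓ CMP  NZCV=0011
1: · SUBMI
2: · MOVVC
3: ✓ CMP  NZCV=1000
4: · MOVVS
5: · ADDVS
6: ✓ ADDNE  r4←0x50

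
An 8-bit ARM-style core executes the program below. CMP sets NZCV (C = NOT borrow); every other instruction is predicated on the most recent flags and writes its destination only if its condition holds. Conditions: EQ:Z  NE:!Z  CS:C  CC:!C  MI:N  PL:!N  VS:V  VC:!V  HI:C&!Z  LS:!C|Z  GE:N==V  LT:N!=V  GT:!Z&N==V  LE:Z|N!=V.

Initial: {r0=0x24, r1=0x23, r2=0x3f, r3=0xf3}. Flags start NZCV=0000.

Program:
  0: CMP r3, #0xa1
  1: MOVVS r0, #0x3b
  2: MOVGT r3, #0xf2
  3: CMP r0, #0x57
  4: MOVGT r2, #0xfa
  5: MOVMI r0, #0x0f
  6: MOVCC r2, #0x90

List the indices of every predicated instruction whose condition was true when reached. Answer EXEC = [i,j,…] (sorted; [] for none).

0: ✓ CMP  NZCV=0010
1: · MOVVS
2: ✓ MOVGT  r3←0xf2
3: ✓ CMP  NZCV=1000
4: · MOVGT
5: ✓ MOVMI  r0←0x0f
6: ✓ MOVCC  r2←0x90

EXEC = [2,5,6]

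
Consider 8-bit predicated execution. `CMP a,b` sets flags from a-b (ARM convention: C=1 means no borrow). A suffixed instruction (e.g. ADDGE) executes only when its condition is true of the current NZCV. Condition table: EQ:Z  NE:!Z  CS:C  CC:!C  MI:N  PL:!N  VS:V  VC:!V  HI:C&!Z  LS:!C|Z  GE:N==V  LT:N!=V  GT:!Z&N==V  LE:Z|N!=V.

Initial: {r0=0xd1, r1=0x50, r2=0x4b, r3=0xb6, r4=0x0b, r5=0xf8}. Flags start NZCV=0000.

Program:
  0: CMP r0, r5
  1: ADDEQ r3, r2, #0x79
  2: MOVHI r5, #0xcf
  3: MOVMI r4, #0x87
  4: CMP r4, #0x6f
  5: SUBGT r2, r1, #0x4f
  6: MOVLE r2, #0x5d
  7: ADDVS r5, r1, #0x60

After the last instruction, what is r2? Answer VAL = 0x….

VAL = 0x5d

[0] flags=1000 → (cmp)
[1] flags=1000 EQ?F → skip
[2] flags=1000 HI?F → skip
[3] flags=1000 MI?T → r4=0x87
[4] flags=0011 → (cmp)
[5] flags=0011 GT?F → skip
[6] flags=0011 LE?T → r2=0x5d
[7] flags=0011 VS?T → r5=0xb0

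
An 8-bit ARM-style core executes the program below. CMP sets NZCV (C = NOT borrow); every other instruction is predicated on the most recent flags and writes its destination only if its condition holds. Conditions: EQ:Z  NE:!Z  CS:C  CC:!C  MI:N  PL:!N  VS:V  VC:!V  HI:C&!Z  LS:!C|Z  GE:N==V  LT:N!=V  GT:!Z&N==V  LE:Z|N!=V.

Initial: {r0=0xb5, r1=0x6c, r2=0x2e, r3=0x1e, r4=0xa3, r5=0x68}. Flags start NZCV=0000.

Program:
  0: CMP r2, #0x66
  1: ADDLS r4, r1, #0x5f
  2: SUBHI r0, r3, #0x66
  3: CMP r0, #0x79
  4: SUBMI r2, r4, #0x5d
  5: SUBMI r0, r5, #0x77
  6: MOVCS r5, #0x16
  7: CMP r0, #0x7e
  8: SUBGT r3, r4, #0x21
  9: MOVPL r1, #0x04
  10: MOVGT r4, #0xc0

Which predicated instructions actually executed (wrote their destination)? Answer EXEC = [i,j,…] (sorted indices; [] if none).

EXEC = [1,6,9]

[0] flags=1000 → (cmp)
[1] flags=1000 LS?T → r4=0xcb
[2] flags=1000 HI?F → skip
[3] flags=0011 → (cmp)
[4] flags=0011 MI?F → skip
[5] flags=0011 MI?F → skip
[6] flags=0011 CS?T → r5=0x16
[7] flags=0011 → (cmp)
[8] flags=0011 GT?F → skip
[9] flags=0011 PL?T → r1=0x04
[10] flags=0011 GT?F → skip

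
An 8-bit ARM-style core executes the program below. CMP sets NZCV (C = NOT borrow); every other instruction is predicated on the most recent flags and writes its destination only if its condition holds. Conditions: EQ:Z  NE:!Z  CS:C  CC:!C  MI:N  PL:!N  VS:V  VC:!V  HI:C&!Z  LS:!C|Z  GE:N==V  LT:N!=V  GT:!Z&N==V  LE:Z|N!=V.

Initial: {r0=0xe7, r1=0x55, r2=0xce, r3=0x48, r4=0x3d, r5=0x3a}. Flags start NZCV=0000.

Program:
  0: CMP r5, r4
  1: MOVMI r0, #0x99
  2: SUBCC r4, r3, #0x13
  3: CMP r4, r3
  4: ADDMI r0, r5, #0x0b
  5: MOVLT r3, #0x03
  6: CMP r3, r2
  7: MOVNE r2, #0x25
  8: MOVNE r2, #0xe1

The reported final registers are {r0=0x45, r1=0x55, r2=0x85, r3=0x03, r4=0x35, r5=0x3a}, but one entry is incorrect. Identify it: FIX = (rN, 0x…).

FIX = (r2, 0xe1)

0: ✓ CMP  NZCV=1000
1: ✓ MOVMI  r0←0x99
2: ✓ SUBCC  r4←0x35
3: ✓ CMP  NZCV=1000
4: ✓ ADDMI  r0←0x45
5: ✓ MOVLT  r3←0x03
6: ✓ CMP  NZCV=0000
7: ✓ MOVNE  r2←0x25
8: ✓ MOVNE  r2←0xe1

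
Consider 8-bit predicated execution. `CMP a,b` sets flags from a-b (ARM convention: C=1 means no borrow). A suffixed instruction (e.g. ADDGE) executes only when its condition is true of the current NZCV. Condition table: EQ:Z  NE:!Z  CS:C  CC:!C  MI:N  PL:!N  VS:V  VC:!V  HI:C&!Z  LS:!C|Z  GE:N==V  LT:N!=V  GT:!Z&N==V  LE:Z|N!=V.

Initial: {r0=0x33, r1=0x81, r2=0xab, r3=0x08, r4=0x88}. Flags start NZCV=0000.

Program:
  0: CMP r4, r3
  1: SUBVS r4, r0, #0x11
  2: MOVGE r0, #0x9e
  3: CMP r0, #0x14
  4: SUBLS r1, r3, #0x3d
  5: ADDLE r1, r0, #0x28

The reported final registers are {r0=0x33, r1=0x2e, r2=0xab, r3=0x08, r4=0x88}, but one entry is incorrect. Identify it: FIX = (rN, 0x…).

FIX = (r1, 0x81)

[0] flags=1010 → (cmp)
[1] flags=1010 VS?F → skip
[2] flags=1010 GE?F → skip
[3] flags=0010 → (cmp)
[4] flags=0010 LS?F → skip
[5] flags=0010 LE?F → skip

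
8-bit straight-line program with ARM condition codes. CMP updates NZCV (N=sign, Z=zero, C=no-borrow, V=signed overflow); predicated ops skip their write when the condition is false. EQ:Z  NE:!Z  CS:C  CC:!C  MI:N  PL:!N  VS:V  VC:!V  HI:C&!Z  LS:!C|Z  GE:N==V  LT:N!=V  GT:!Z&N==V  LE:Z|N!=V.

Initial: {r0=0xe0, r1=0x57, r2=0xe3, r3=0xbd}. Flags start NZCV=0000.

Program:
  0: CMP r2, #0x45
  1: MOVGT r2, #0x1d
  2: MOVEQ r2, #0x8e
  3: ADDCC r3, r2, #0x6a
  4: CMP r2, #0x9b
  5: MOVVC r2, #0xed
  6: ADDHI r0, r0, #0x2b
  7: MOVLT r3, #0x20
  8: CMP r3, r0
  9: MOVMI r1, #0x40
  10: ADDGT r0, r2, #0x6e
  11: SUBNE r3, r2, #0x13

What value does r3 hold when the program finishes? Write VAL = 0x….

[0] flags=1010 → (cmp)
[1] flags=1010 GT?F → skip
[2] flags=1010 EQ?F → skip
[3] flags=1010 CC?F → skip
[4] flags=0010 → (cmp)
[5] flags=0010 VC?T → r2=0xed
[6] flags=0010 HI?T → r0=0x0b
[7] flags=0010 LT?F → skip
[8] flags=1010 → (cmp)
[9] flags=1010 MI?T → r1=0x40
[10] flags=1010 GT?F → skip
[11] flags=1010 NE?T → r3=0xda

VAL = 0xda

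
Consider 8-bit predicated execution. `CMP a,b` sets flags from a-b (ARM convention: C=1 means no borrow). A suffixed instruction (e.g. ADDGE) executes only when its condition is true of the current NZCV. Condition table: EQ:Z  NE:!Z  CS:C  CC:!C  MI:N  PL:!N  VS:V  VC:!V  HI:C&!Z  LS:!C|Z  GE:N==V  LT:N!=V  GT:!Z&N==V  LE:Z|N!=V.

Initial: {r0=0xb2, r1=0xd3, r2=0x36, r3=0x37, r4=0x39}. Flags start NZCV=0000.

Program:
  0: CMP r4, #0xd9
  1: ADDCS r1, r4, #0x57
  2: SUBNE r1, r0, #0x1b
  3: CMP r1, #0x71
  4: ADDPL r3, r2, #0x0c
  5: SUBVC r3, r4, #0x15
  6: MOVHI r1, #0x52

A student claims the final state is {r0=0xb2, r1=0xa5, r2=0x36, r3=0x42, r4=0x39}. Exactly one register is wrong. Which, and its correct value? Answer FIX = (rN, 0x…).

[0] flags=0000 → (cmp)
[1] flags=0000 CS?F → skip
[2] flags=0000 NE?T → r1=0x97
[3] flags=0011 → (cmp)
[4] flags=0011 PL?T → r3=0x42
[5] flags=0011 VC?F → skip
[6] flags=0011 HI?T → r1=0x52

FIX = (r1, 0x52)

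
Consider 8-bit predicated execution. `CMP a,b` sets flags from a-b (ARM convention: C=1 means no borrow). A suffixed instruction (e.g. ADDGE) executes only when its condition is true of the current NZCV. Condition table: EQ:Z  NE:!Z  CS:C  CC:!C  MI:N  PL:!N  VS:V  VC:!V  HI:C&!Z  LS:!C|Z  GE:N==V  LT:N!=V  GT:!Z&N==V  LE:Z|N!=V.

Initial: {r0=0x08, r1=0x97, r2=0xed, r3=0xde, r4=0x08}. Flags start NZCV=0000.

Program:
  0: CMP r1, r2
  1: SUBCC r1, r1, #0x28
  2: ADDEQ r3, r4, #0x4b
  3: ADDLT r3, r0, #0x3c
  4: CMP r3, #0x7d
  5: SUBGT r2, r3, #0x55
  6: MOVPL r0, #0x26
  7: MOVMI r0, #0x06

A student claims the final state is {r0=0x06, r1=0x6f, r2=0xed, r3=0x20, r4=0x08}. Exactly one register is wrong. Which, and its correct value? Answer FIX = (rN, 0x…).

FIX = (r3, 0x44)

0: ✓ CMP  NZCV=1000
1: ✓ SUBCC  r1←0x6f
2: · ADDEQ
3: ✓ ADDLT  r3←0x44
4: ✓ CMP  NZCV=1000
5: · SUBGT
6: · MOVPL
7: ✓ MOVMI  r0←0x06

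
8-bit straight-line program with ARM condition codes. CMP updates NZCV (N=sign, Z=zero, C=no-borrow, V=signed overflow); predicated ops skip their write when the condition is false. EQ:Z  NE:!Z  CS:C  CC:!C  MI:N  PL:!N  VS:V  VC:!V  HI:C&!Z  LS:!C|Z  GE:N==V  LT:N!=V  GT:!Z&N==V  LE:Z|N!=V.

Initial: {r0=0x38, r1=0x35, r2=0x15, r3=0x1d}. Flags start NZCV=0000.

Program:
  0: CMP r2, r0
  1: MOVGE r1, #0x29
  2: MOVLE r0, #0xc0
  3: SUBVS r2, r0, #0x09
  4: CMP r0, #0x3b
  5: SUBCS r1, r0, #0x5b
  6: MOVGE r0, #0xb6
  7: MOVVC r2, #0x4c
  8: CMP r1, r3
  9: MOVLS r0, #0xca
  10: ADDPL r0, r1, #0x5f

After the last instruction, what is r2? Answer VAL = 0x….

0: ✓ CMP  NZCV=1000
1: · MOVGE
2: ✓ MOVLE  r0←0xc0
3: · SUBVS
4: ✓ CMP  NZCV=1010
5: ✓ SUBCS  r1←0x65
6: · MOVGE
7: ✓ MOVVC  r2←0x4c
8: ✓ CMP  NZCV=0010
9: · MOVLS
10: ✓ ADDPL  r0←0xc4

VAL = 0x4c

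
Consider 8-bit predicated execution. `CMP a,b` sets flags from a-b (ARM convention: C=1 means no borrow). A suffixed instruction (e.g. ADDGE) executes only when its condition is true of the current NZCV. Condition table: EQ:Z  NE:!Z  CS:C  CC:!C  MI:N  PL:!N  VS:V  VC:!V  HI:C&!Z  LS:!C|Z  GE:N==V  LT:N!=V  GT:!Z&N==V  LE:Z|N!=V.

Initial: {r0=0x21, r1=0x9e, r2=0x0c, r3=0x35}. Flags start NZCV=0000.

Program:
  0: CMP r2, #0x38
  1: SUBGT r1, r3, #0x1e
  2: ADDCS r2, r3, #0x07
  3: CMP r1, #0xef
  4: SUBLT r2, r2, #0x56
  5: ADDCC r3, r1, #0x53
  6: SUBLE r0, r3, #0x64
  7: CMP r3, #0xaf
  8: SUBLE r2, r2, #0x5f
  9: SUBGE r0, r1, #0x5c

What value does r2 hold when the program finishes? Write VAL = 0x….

VAL = 0xb6

[0] flags=1000 → (cmp)
[1] flags=1000 GT?F → skip
[2] flags=1000 CS?F → skip
[3] flags=1000 → (cmp)
[4] flags=1000 LT?T → r2=0xb6
[5] flags=1000 CC?T → r3=0xf1
[6] flags=1000 LE?T → r0=0x8d
[7] flags=0010 → (cmp)
[8] flags=0010 LE?F → skip
[9] flags=0010 GE?T → r0=0x42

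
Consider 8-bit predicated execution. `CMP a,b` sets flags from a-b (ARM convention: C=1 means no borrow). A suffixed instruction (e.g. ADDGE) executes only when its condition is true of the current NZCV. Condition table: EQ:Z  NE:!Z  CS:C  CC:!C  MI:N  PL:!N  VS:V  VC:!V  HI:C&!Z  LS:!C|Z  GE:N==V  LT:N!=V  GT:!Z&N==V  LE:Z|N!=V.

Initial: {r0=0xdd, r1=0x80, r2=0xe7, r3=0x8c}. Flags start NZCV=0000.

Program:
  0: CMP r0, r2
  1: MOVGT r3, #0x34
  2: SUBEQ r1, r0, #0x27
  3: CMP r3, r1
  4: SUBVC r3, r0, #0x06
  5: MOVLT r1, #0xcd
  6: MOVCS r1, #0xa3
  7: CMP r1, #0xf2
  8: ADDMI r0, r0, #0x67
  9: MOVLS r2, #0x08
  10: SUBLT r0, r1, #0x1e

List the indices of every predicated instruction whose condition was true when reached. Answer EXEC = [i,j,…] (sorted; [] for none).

0: ✓ CMP  NZCV=1000
1: · MOVGT
2: · SUBEQ
3: ✓ CMP  NZCV=0010
4: ✓ SUBVC  r3←0xd7
5: · MOVLT
6: ✓ MOVCS  r1←0xa3
7: ✓ CMP  NZCV=1000
8: ✓ ADDMI  r0←0x44
9: ✓ MOVLS  r2←0x08
10: ✓ SUBLT  r0←0x85

EXEC = [4,6,8,9,10]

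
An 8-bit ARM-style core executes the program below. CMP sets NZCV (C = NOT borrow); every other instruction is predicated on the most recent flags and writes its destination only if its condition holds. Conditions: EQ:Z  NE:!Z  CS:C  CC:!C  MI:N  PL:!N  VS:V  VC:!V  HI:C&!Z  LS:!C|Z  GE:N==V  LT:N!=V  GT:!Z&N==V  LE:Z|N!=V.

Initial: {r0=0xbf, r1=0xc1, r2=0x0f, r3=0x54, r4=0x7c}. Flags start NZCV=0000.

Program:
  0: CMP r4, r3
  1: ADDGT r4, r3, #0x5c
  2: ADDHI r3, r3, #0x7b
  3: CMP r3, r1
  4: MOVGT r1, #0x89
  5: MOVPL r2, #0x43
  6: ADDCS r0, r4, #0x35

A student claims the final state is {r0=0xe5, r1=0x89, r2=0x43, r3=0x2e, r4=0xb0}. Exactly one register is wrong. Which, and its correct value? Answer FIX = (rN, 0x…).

FIX = (r3, 0xcf)

[0] flags=0010 → (cmp)
[1] flags=0010 GT?T → r4=0xb0
[2] flags=0010 HI?T → r3=0xcf
[3] flags=0010 → (cmp)
[4] flags=0010 GT?T → r1=0x89
[5] flags=0010 PL?T → r2=0x43
[6] flags=0010 CS?T → r0=0xe5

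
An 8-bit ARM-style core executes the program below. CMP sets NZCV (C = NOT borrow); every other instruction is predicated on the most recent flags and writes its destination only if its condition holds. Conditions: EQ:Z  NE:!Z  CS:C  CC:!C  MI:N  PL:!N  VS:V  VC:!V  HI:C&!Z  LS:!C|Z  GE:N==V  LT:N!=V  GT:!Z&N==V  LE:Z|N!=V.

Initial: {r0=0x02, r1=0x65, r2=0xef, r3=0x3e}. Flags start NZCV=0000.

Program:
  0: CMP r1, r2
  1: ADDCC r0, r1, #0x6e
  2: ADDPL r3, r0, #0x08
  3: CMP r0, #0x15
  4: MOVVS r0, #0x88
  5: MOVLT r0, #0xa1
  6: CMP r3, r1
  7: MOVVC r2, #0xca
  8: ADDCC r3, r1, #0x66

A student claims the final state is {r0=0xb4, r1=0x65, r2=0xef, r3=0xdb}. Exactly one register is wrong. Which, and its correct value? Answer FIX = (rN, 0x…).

[0] flags=0000 → (cmp)
[1] flags=0000 CC?T → r0=0xd3
[2] flags=0000 PL?T → r3=0xdb
[3] flags=1010 → (cmp)
[4] flags=1010 VS?F → skip
[5] flags=1010 LT?T → r0=0xa1
[6] flags=0011 → (cmp)
[7] flags=0011 VC?F → skip
[8] flags=0011 CC?F → skip

FIX = (r0, 0xa1)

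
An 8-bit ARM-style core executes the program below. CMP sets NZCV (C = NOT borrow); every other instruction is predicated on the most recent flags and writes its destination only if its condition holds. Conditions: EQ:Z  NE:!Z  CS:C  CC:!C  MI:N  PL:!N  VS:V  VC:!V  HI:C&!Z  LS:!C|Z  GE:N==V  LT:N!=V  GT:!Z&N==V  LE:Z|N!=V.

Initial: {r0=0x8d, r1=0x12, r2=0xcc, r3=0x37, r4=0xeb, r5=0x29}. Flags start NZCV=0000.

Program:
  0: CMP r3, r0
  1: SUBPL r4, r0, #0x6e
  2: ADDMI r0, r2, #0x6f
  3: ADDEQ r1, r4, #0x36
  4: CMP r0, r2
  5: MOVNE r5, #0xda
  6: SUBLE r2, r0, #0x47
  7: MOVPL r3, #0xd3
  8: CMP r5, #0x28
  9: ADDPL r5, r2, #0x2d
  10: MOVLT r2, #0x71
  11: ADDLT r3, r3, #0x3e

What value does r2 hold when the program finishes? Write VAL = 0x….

VAL = 0x71

0: ✓ CMP  NZCV=1001
1: · SUBPL
2: ✓ ADDMI  r0←0x3b
3: · ADDEQ
4: ✓ CMP  NZCV=0000
5: ✓ MOVNE  r5←0xda
6: · SUBLE
7: ✓ MOVPL  r3←0xd3
8: ✓ CMP  NZCV=1010
9: · ADDPL
10: ✓ MOVLT  r2←0x71
11: ✓ ADDLT  r3←0x11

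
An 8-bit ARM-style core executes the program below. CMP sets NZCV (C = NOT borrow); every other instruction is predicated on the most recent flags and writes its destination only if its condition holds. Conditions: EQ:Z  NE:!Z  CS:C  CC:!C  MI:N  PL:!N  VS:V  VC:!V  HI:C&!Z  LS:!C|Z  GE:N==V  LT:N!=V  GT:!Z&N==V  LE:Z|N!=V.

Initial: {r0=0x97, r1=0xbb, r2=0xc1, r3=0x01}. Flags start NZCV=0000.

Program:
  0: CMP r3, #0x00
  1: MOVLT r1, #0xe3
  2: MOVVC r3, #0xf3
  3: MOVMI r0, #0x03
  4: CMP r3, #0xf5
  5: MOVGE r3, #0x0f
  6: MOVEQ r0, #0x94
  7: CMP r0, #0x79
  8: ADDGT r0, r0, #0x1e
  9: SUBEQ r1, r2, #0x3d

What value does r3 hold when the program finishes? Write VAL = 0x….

0: ✓ CMP  NZCV=0010
1: · MOVLT
2: ✓ MOVVC  r3←0xf3
3: · MOVMI
4: ✓ CMP  NZCV=1000
5: · MOVGE
6: · MOVEQ
7: ✓ CMP  NZCV=0011
8: · ADDGT
9: · SUBEQ

VAL = 0xf3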